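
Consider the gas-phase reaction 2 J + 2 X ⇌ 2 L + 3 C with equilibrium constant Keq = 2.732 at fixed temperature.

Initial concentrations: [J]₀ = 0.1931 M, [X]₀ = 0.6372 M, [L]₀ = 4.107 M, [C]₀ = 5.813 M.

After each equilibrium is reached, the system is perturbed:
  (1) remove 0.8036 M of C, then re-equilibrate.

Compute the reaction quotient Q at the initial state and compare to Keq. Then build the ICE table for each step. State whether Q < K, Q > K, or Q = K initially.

Q₀ = 2.1884e+05 vs Keq = 2.732 ⇒ Q>K, reverse
Step 1:
                   J          X          L          C
  Initial     0.1931     0.6372      4.107      5.813
  Change       2.019      2.019     -2.019     -3.028
  Equil        2.212      2.656      2.088      2.785
  solve Keq expr → x = -1.009; check Q = 2.732
Then remove 0.8036 M of C.
Step 2:
                   J          X          L          C
  Initial      2.212      2.656      2.088      1.982
  Change     -0.2149    -0.2149     0.2149     0.3223
  Equil        1.997      2.441      2.303      2.304
  solve Keq expr → x = 0.1074; check Q = 2.732

Q₀ = 2.1884e+05; Q > K (proceeds reverse)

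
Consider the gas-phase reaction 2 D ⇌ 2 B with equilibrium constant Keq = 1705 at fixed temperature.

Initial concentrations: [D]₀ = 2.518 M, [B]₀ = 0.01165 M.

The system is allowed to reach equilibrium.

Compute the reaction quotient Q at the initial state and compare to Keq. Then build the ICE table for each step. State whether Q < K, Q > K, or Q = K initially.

Q₀ = 2.1406e-05 vs Keq = 1705 ⇒ Q<K, forward
Step 1:
                  D         B
  I           2.518   0.01165
  C          -2.458     2.458
  E         0.05981      2.47
  solve Keq expr → x = 1.229; check Q = 1705

Q₀ = 2.1406e-05; Q < K (proceeds forward)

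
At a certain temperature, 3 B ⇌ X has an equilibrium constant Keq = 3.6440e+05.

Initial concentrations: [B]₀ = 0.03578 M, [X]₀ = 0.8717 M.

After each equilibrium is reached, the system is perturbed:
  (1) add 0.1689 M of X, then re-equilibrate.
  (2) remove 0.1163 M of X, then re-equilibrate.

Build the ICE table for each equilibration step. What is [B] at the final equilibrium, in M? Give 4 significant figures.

Q₀ = 1.9030e+04 vs Keq = 3.6440e+05 ⇒ Q<K, forward
Step 1:
                    B           X
  init        0.03578      0.8717
  Δ          -0.02237    0.007456
  eq          0.01341      0.8792
  solve Keq expr → x = 0.007456; check Q = 3.6440e+05
Then add 0.1689 M of X.
Step 2:
                    B           X
  init        0.01341       1.048
  Δ        8.0788e-04 -2.6929e-04
  eq          0.01422       1.048
  solve Keq expr → x = -2.6929e-04; check Q = 3.6440e+05
Then remove 0.1163 M of X.
Step 3:
                    B           X
  init        0.01422      0.9315
  Δ       -5.4599e-04  1.8200e-04
  eq          0.01367      0.9317
  solve Keq expr → x = 1.8200e-04; check Q = 3.6440e+05

[B]_eq = 0.01367 M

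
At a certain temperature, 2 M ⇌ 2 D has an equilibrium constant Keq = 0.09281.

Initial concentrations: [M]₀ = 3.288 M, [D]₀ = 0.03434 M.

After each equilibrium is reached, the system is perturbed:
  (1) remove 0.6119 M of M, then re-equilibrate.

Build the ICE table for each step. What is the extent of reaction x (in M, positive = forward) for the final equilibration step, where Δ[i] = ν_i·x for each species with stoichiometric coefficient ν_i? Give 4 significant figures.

x = -0.07144 M

Q₀ = 1.0908e-04 vs Keq = 0.09281 ⇒ Q<K, forward
Step 1:
                   M          D
  Initial      3.288    0.03434
  Change     -0.7415     0.7415
  Equil        2.547     0.7758
  solve Keq expr → x = 0.3707; check Q = 0.09281
Then remove 0.6119 M of M.
Step 2:
                   M          D
  Initial      1.935     0.7758
  Change      0.1429    -0.1429
  Equil        2.078     0.6329
  solve Keq expr → x = -0.07144; check Q = 0.09281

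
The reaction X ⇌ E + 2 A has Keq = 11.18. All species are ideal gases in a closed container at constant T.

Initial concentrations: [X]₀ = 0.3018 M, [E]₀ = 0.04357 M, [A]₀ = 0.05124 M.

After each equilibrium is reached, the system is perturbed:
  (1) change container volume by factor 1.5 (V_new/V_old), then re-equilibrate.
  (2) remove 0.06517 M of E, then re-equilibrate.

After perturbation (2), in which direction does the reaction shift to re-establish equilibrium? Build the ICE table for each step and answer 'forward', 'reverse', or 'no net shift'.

Q₀ = 3.7904e-04 vs Keq = 11.18 ⇒ Q<K, forward
Step 1:
                  X         E         A
  Initial    0.3018   0.04357   0.05124
  Change    -0.2899    0.2899    0.5798
  Equil     0.01188    0.3335    0.6311
  solve Keq expr → x = 0.2899; check Q = 11.18
Then change container volume by factor 1.5 (V_new/V_old).
Step 2:
                  X         E         A
  Initial   0.00792    0.2223    0.4207
  Change  -0.004189  0.004189  0.008379
  Equil    0.003731    0.2265    0.4291
  solve Keq expr → x = 0.004189; check Q = 11.18
Then remove 0.06517 M of E.
Step 3:
                  X         E         A
  Initial  0.003731    0.1613    0.4291
  Change  -0.001031  0.001031  0.002061
  Equil      0.0027    0.1624    0.4312
  solve Keq expr → x = 0.001031; check Q = 11.18

Direction: forward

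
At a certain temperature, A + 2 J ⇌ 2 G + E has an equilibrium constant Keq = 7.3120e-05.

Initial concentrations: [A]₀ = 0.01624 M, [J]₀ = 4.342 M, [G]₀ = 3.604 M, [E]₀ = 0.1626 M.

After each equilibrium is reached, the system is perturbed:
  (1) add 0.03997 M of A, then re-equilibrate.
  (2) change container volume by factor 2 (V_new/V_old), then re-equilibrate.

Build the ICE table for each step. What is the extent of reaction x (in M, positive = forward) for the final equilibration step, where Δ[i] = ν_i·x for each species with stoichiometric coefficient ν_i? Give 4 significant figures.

Q₀ = 6.898 vs Keq = 7.3120e-05 ⇒ Q>K, reverse
Step 1:
                    A           J           G           E
  I           0.01624       4.342       3.604      0.1626
  C            0.1626      0.3251     -0.3251     -0.1626
  E            0.1788       4.667       3.279  2.6491e-05
  solve Keq expr → x = -0.1626; check Q = 7.3120e-05
Then add 0.03997 M of A.
Step 2:
                    A           J           G           E
  I            0.2188       4.667       3.279  2.6491e-05
  C       -5.9202e-06 -1.1840e-05  1.1840e-05  5.9202e-06
  E            0.2188       4.667       3.279  3.2411e-05
  solve Keq expr → x = 5.9202e-06; check Q = 7.3120e-05
Then change container volume by factor 2 (V_new/V_old).
Step 3:
                    A           J           G           E
  I            0.1094       2.334       1.639  1.6206e-05
  C                 0           0           0           0
  E            0.1094       2.334       1.639  1.6206e-05
  solve Keq expr → x = 0; check Q = 7.3120e-05

x = 0 M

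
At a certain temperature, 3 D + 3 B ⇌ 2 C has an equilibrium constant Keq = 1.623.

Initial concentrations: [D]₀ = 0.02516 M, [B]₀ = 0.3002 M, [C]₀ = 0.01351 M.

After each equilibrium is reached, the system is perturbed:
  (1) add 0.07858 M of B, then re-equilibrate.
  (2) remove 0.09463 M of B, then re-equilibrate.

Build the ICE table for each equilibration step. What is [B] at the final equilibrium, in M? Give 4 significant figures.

Q₀ = 423.6 vs Keq = 1.623 ⇒ Q>K, reverse
Step 1:
                   D          B          C
  I          0.02516     0.3002    0.01351
  C          0.01728    0.01728   -0.01152
  E          0.04244     0.3175   0.001992
  solve Keq expr → x = -0.005759; check Q = 1.623
Then add 0.07858 M of B.
Step 2:
                   D          B          C
  I          0.04244     0.3961   0.001992
  C        -0.001012  -0.001012 6.7473e-04
  E          0.04142      0.395   0.002667
  solve Keq expr → x = 3.3736e-04; check Q = 1.623
Then remove 0.09463 M of B.
Step 3:
                   D          B          C
  I          0.04142     0.3004   0.002667
  C         0.001213   0.001213 -8.0889e-04
  E          0.04264     0.3016   0.001858
  solve Keq expr → x = -4.0445e-04; check Q = 1.623

[B]_eq = 0.3016 M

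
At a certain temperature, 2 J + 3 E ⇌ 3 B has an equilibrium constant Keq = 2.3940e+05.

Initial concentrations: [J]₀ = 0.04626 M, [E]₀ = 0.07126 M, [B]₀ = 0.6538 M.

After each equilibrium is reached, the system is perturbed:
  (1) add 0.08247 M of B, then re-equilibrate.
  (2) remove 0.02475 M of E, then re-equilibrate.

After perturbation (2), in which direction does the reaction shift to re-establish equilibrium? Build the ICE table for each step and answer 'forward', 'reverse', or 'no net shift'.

Q₀ = 3.6090e+05 vs Keq = 2.3940e+05 ⇒ Q>K, reverse
Step 1:
                   J          E          B
  init       0.04626    0.07126     0.6538
  Δ         0.003757   0.005635  -0.005635
  eq         0.05002     0.0769     0.6482
  solve Keq expr → x = -0.001878; check Q = 2.3940e+05
Then add 0.08247 M of B.
Step 2:
                   J          E          B
  init       0.05002     0.0769     0.7306
  Δ         0.003543   0.005315  -0.005315
  eq         0.05356    0.08221     0.7253
  solve Keq expr → x = -0.001772; check Q = 2.3940e+05
Then remove 0.02475 M of E.
Step 3:
                   J          E          B
  init       0.05356    0.05746     0.7253
  Δ         0.009737    0.01461   -0.01461
  eq          0.0633    0.07207     0.7107
  solve Keq expr → x = -0.004869; check Q = 2.3940e+05

Direction: reverse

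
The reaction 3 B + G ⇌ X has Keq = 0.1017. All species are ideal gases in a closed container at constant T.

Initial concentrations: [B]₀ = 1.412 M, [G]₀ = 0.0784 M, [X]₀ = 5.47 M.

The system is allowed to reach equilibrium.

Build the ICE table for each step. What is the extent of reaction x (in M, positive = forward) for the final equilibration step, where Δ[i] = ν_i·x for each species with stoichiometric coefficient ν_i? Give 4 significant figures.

x = -0.7845 M

Q₀ = 24.78 vs Keq = 0.1017 ⇒ Q>K, reverse
Step 1:
                    B           G           X
  Initial       1.412      0.0784        5.47
  Change        2.354      0.7845     -0.7845
  Equil         3.766      0.8629       4.685
  solve Keq expr → x = -0.7845; check Q = 0.1017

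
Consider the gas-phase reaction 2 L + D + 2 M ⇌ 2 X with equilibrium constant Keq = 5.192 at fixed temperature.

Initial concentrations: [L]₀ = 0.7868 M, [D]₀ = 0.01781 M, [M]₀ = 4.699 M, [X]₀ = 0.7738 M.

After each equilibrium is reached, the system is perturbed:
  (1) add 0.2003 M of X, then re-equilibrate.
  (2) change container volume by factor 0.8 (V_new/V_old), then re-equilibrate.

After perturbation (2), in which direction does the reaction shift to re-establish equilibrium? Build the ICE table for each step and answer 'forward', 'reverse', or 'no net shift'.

Direction: forward

Q₀ = 2.46 vs Keq = 5.192 ⇒ Q<K, forward
Step 1:
                  L         D         M         X
  init       0.7868   0.01781     4.699    0.7738
  Δ        -0.01707 -0.008534  -0.01707   0.01707
  eq         0.7697  0.009276     4.682    0.7909
  solve Keq expr → x = 0.008534; check Q = 5.192
Then add 0.2003 M of X.
Step 2:
                  L         D         M         X
  init       0.7697  0.009276     4.682    0.9912
  Δ        0.009259   0.00463  0.009259 -0.009259
  eq          0.779   0.01391     4.691    0.9819
  solve Keq expr → x = -0.00463; check Q = 5.192
Then change container volume by factor 0.8 (V_new/V_old).
Step 3:
                  L         D         M         X
  init       0.9737   0.01738     5.864     1.227
  Δ        -0.01579 -0.007897  -0.01579   0.01579
  eq         0.9579  0.009484     5.848     1.243
  solve Keq expr → x = 0.007897; check Q = 5.192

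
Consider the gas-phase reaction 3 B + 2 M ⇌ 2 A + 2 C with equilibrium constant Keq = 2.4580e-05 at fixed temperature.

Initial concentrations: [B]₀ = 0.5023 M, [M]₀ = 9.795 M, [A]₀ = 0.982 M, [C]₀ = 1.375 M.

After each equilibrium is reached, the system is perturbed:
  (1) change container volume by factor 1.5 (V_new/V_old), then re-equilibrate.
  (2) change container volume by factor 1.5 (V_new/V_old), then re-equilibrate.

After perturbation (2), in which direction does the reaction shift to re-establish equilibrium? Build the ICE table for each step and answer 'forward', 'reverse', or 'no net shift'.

Direction: reverse

Q₀ = 0.1499 vs Keq = 2.4580e-05 ⇒ Q>K, reverse
Step 1:
                    B           M           A           C
  Initial      0.5023       9.795       0.982       1.375
  Change        1.181      0.7871     -0.7871     -0.7871
  Equil         1.683       10.58      0.1949      0.5879
  solve Keq expr → x = -0.3936; check Q = 2.4580e-05
Then change container volume by factor 1.5 (V_new/V_old).
Step 2:
                    B           M           A           C
  Initial       1.122       7.055      0.1299      0.3919
  Change      0.02351     0.01567    -0.01567    -0.01567
  Equil         1.146        7.07      0.1142      0.3762
  solve Keq expr → x = -0.007837; check Q = 2.4580e-05
Then change container volume by factor 1.5 (V_new/V_old).
Step 3:
                    B           M           A           C
  Initial      0.7637       4.714     0.07615      0.2508
  Change      0.01433    0.009551   -0.009551   -0.009551
  Equil         0.778       4.723      0.0666      0.2413
  solve Keq expr → x = -0.004775; check Q = 2.4580e-05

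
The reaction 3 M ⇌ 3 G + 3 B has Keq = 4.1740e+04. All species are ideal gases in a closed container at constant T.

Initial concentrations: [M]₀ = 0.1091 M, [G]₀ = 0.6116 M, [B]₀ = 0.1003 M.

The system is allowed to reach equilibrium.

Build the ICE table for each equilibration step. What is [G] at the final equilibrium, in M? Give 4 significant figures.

[G]_eq = 0.7165 M

Q₀ = 0.1778 vs Keq = 4.1740e+04 ⇒ Q<K, forward
Step 1:
                    M           G           B
  I            0.1091      0.6116      0.1003
  C           -0.1049      0.1049      0.1049
  E          0.004237      0.7165      0.2052
  solve Keq expr → x = 0.03495; check Q = 4.1740e+04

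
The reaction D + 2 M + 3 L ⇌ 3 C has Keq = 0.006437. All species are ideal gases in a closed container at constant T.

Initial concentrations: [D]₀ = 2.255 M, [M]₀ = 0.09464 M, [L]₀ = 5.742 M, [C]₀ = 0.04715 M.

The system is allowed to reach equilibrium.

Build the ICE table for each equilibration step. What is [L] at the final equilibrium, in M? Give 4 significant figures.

[L]_eq = 5.649 M

Q₀ = 2.7413e-05 vs Keq = 0.006437 ⇒ Q<K, forward
Step 1:
                  D         M         L         C
  Initial     2.255   0.09464     5.742   0.04715
  Change   -0.03099  -0.06199  -0.09298   0.09298
  Equil       2.224   0.03265     5.649    0.1401
  solve Keq expr → x = 0.03099; check Q = 0.006437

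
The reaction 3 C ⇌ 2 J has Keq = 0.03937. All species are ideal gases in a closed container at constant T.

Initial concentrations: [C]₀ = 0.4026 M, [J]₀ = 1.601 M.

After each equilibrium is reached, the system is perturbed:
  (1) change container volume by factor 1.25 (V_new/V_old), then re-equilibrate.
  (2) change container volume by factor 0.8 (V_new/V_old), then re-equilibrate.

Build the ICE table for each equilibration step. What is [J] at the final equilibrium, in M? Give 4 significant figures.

[J]_eq = 0.5515 M

Q₀ = 39.28 vs Keq = 0.03937 ⇒ Q>K, reverse
Step 1:
                  C         J
  Initial    0.4026     1.601
  Change      1.574     -1.05
  Equil       1.977    0.5515
  solve Keq expr → x = -0.5248; check Q = 0.03937
Then change container volume by factor 1.25 (V_new/V_old).
Step 2:
                  C         J
  Initial     1.581    0.4412
  Change    0.04463  -0.02976
  Equil       1.626    0.4114
  solve Keq expr → x = -0.01488; check Q = 0.03937
Then change container volume by factor 0.8 (V_new/V_old).
Step 3:
                  C         J
  Initial     2.033    0.5143
  Change   -0.05579   0.03719
  Equil       1.977    0.5515
  solve Keq expr → x = 0.0186; check Q = 0.03937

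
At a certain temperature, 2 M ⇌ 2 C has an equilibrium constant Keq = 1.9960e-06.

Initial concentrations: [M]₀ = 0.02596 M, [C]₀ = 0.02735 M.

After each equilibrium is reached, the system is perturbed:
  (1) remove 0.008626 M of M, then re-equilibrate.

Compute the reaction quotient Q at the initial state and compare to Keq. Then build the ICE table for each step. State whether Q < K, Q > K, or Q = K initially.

Q₀ = 1.11; Q > K (proceeds reverse)

Q₀ = 1.11 vs Keq = 1.9960e-06 ⇒ Q>K, reverse
Step 1:
                  M         C
  init      0.02596   0.02735
  Δ         0.02727  -0.02727
  eq        0.05323 7.5210e-05
  solve Keq expr → x = -0.01364; check Q = 1.9960e-06
Then remove 0.008626 M of M.
Step 2:
                  M         C
  init      0.04461 7.5210e-05
  Δ       1.2170e-05 -1.2170e-05
  eq        0.04462 6.3040e-05
  solve Keq expr → x = -6.0848e-06; check Q = 1.9960e-06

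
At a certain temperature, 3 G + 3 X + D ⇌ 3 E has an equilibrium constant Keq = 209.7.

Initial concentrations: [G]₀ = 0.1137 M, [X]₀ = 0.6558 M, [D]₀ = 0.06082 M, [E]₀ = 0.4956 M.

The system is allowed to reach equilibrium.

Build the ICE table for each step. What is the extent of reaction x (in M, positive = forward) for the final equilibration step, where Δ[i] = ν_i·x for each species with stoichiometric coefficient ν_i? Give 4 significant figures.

Q₀ = 4828 vs Keq = 209.7 ⇒ Q>K, reverse
Step 1:
                    G           X           D           E
  init         0.1137      0.6558     0.06082      0.4956
  Δ           0.08997     0.08997     0.02999    -0.08997
  eq           0.2037      0.7458     0.09081      0.4056
  solve Keq expr → x = -0.02999; check Q = 209.7

x = -0.02999 M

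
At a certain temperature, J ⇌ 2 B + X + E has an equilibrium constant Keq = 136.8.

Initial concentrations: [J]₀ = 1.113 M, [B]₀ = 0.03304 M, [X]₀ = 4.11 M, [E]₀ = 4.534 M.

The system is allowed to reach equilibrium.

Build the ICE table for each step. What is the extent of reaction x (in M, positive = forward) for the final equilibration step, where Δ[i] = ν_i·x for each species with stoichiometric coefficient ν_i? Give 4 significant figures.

x = 0.7158 M

Q₀ = 0.01828 vs Keq = 136.8 ⇒ Q<K, forward
Step 1:
                  J         B         X         E
  init        1.113   0.03304      4.11     4.534
  Δ         -0.7158     1.432    0.7158    0.7158
  eq         0.3972     1.465     4.826      5.25
  solve Keq expr → x = 0.7158; check Q = 136.8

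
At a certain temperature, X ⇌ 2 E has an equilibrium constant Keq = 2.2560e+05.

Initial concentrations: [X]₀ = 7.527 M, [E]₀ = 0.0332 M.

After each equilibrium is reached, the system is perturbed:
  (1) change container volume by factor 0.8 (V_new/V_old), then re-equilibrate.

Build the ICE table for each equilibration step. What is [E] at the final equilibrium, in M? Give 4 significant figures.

[E]_eq = 18.86 M

Q₀ = 1.4644e-04 vs Keq = 2.2560e+05 ⇒ Q<K, forward
Step 1:
                    X           E
  I             7.527      0.0332
  C            -7.526       15.05
  E          0.001009       15.09
  solve Keq expr → x = 7.526; check Q = 2.2560e+05
Then change container volume by factor 0.8 (V_new/V_old).
Step 2:
                    X           E
  I          0.001261       18.86
  C        3.1511e-04 -6.3023e-04
  E          0.001576       18.86
  solve Keq expr → x = -3.1511e-04; check Q = 2.2560e+05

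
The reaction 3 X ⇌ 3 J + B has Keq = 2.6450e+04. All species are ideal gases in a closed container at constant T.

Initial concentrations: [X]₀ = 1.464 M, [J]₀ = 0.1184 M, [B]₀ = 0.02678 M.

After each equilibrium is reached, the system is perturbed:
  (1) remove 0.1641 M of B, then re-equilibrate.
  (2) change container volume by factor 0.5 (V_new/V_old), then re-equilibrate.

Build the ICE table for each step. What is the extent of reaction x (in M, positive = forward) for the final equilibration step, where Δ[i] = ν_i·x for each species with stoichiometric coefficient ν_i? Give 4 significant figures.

Q₀ = 1.4166e-05 vs Keq = 2.6450e+04 ⇒ Q<K, forward
Step 1:
                  X         J         B
  init        1.464    0.1184   0.02678
  Δ          -1.423     1.423    0.4743
  eq        0.04109     1.541    0.5011
  solve Keq expr → x = 0.4743; check Q = 2.6450e+04
Then remove 0.1641 M of B.
Step 2:
                  X         J         B
  init      0.04109     1.541     0.337
  Δ       -0.004917  0.004917  0.001639
  eq        0.03617     1.546    0.3386
  solve Keq expr → x = 0.001639; check Q = 2.6450e+04
Then change container volume by factor 0.5 (V_new/V_old).
Step 3:
                  X         J         B
  init      0.07234     3.092    0.6772
  Δ           0.018    -0.018 -0.006002
  eq        0.09035     3.074    0.6712
  solve Keq expr → x = -0.006002; check Q = 2.6450e+04

x = -0.006002 M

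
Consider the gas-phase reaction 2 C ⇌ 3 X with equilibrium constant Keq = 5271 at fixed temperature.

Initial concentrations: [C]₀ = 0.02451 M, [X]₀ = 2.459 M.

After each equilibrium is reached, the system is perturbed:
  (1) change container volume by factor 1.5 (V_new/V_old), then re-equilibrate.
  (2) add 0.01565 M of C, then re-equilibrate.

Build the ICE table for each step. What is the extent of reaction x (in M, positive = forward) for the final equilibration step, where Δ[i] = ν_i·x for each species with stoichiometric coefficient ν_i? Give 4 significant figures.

Q₀ = 2.4751e+04 vs Keq = 5271 ⇒ Q>K, reverse
Step 1:
                  C         X
  I         0.02451     2.459
  C         0.02728  -0.04092
  E         0.05179     2.418
  solve Keq expr → x = -0.01364; check Q = 5271
Then change container volume by factor 1.5 (V_new/V_old).
Step 2:
                  C         X
  I         0.03453     1.612
  C       -0.006096  0.009144
  E         0.02843     1.621
  solve Keq expr → x = 0.003048; check Q = 5271
Then add 0.01565 M of C.
Step 3:
                  C         X
  I         0.04408     1.621
  C        -0.01505   0.02258
  E         0.02903     1.644
  solve Keq expr → x = 0.007527; check Q = 5271

x = 0.007527 M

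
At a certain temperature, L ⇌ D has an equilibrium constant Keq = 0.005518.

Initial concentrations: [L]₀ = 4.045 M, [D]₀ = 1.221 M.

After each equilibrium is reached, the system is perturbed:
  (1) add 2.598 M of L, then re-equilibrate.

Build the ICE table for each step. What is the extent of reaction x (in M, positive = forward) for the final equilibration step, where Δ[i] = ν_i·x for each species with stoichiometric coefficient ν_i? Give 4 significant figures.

x = 0.01426 M

Q₀ = 0.3019 vs Keq = 0.005518 ⇒ Q>K, reverse
Step 1:
                  L         D
  init        4.045     1.221
  Δ           1.192    -1.192
  eq          5.237    0.0289
  solve Keq expr → x = -1.192; check Q = 0.005518
Then add 2.598 M of L.
Step 2:
                  L         D
  init        7.835    0.0289
  Δ        -0.01426   0.01426
  eq          7.821   0.04316
  solve Keq expr → x = 0.01426; check Q = 0.005518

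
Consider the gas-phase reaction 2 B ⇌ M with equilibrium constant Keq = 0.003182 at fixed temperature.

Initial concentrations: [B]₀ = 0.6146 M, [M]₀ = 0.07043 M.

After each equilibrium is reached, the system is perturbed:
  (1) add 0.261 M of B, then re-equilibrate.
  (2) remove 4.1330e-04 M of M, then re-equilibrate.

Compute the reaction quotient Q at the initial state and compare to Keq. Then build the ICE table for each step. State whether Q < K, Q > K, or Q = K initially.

Q₀ = 0.1865 vs Keq = 0.003182 ⇒ Q>K, reverse
Step 1:
                   B          M
  I           0.6146    0.07043
  C           0.1373   -0.06863
  E           0.7519   0.001799
  solve Keq expr → x = -0.06863; check Q = 0.003182
Then add 0.261 M of B.
Step 2:
                   B          M
  I            1.013   0.001799
  C        -0.002894   0.001447
  E             1.01   0.003246
  solve Keq expr → x = 0.001447; check Q = 0.003182
Then remove 4.1330e-04 M of M.
Step 3:
                   B          M
  I             1.01   0.002832
  C       -8.1611e-04 4.0806e-04
  E            1.009   0.003241
  solve Keq expr → x = 4.0806e-04; check Q = 0.003182

Q₀ = 0.1865; Q > K (proceeds reverse)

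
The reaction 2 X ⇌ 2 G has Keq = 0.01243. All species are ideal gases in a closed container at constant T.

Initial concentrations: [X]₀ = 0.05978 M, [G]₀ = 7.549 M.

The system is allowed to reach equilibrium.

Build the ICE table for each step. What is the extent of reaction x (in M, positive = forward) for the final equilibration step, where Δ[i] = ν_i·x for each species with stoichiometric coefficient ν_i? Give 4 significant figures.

Q₀ = 1.5947e+04 vs Keq = 0.01243 ⇒ Q>K, reverse
Step 1:
                   X          G
  init       0.05978      7.549
  Δ            6.786     -6.786
  eq           6.846     0.7632
  solve Keq expr → x = -3.393; check Q = 0.01243

x = -3.393 M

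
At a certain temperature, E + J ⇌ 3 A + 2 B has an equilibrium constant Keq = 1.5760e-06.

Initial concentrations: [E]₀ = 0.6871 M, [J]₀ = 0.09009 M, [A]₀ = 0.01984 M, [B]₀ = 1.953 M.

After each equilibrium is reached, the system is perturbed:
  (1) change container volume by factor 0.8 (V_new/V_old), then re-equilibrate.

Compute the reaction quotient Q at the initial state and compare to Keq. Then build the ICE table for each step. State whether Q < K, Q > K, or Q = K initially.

Q₀ = 4.8121e-04; Q > K (proceeds reverse)

Q₀ = 4.8121e-04 vs Keq = 1.5760e-06 ⇒ Q>K, reverse
Step 1:
                   E          J          A          B
  Initial     0.6871    0.09009    0.01984      1.953
  Change    0.005605   0.005605   -0.01681   -0.01121
  Equil       0.6927    0.09569   0.003026      1.942
  solve Keq expr → x = -0.005605; check Q = 1.5760e-06
Then change container volume by factor 0.8 (V_new/V_old).
Step 2:
                   E          J          A          B
  Initial     0.8659     0.1196   0.003782      2.427
  Change  2.5122e-04 2.5122e-04 -7.5366e-04 -5.0244e-04
  Equil       0.8661     0.1199   0.003029      2.427
  solve Keq expr → x = -2.5122e-04; check Q = 1.5760e-06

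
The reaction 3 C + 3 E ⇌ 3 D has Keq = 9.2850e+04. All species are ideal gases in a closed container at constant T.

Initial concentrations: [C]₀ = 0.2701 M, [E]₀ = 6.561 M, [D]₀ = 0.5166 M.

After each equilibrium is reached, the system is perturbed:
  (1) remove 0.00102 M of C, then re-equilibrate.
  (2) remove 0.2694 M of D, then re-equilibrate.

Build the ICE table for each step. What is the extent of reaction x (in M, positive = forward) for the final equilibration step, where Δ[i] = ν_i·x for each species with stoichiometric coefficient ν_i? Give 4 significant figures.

Q₀ = 0.02477 vs Keq = 9.2850e+04 ⇒ Q<K, forward
Step 1:
                  C         E         D
  I          0.2701     6.561    0.5166
  C         -0.2673   -0.2673    0.2673
  E        0.002751     6.294    0.7839
  solve Keq expr → x = 0.08912; check Q = 9.2850e+04
Then remove 0.00102 M of C.
Step 2:
                  C         E         D
  I        0.001731     6.294    0.7839
  C        0.001016  0.001016 -0.001016
  E        0.002747     6.295    0.7829
  solve Keq expr → x = -3.3866e-04; check Q = 9.2850e+04
Then remove 0.2694 M of D.
Step 3:
                  C         E         D
  I        0.002747     6.295    0.5135
  C       -9.4157e-04 -9.4157e-04 9.4157e-04
  E        0.001805     6.294    0.5145
  solve Keq expr → x = 3.1386e-04; check Q = 9.2850e+04

x = 3.1386e-04 M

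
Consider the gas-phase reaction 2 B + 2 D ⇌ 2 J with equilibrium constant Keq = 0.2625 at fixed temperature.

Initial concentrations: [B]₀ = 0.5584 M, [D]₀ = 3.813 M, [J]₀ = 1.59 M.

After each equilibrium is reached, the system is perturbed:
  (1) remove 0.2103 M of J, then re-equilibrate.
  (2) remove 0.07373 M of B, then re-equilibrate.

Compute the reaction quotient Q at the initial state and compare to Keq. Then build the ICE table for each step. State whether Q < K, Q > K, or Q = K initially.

Q₀ = 0.5577 vs Keq = 0.2625 ⇒ Q>K, reverse
Step 1:
                   B          D          J
  Initial     0.5584      3.813       1.59
  Change      0.1505     0.1505    -0.1505
  Equil       0.7089      3.963       1.44
  solve Keq expr → x = -0.07524; check Q = 0.2625
Then remove 0.2103 M of J.
Step 2:
                   B          D          J
  Initial     0.7089      3.963      1.229
  Change    -0.06256   -0.06256    0.06256
  Equil       0.6463      3.901      1.292
  solve Keq expr → x = 0.03128; check Q = 0.2625
Then remove 0.07373 M of B.
Step 3:
                   B          D          J
  Initial     0.5726      3.901      1.292
  Change     0.04446    0.04446   -0.04446
  Equil       0.6171      3.945      1.247
  solve Keq expr → x = -0.02223; check Q = 0.2625

Q₀ = 0.5577; Q > K (proceeds reverse)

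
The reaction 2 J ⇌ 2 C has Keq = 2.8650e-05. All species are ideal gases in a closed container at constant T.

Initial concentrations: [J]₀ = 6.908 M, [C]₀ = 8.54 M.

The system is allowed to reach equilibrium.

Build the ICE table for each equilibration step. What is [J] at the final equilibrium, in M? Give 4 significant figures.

[J]_eq = 15.37 M

Q₀ = 1.528 vs Keq = 2.8650e-05 ⇒ Q>K, reverse
Step 1:
                   J          C
  I            6.908       8.54
  C            8.458     -8.458
  E            15.37    0.08225
  solve Keq expr → x = -4.229; check Q = 2.8650e-05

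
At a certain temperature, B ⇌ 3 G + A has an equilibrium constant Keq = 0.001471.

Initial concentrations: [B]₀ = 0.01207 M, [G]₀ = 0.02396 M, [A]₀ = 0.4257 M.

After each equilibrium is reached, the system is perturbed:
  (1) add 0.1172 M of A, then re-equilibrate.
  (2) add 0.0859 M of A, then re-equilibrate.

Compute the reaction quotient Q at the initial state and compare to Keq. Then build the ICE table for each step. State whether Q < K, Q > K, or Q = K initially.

Q₀ = 4.8513e-04; Q < K (proceeds forward)

Q₀ = 4.8513e-04 vs Keq = 0.001471 ⇒ Q<K, forward
Step 1:
                  B         G         A
  I         0.01207   0.02396    0.4257
  C       -0.002639  0.007916  0.002639
  E        0.009431   0.03188    0.4283
  solve Keq expr → x = 0.002639; check Q = 0.001471
Then add 0.1172 M of A.
Step 2:
                  B         G         A
  I        0.009431   0.03188    0.5455
  C       6.1174e-04 -0.001835 -6.1174e-04
  E         0.01004   0.03004    0.5449
  solve Keq expr → x = -6.1174e-04; check Q = 0.001471
Then add 0.0859 M of A.
Step 3:
                  B         G         A
  I         0.01004   0.03004    0.6308
  C       3.6184e-04 -0.001086 -3.6184e-04
  E          0.0104   0.02896    0.6305
  solve Keq expr → x = -3.6184e-04; check Q = 0.001471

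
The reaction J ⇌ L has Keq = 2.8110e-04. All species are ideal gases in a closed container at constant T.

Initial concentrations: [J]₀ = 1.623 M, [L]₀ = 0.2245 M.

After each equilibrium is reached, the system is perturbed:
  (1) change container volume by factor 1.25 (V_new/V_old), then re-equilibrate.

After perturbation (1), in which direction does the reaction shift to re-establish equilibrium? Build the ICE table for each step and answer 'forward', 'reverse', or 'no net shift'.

Q₀ = 0.1383 vs Keq = 2.8110e-04 ⇒ Q>K, reverse
Step 1:
                   J          L
  Initial      1.623     0.2245
  Change       0.224     -0.224
  Equil        1.847 5.1919e-04
  solve Keq expr → x = -0.224; check Q = 2.8110e-04
Then change container volume by factor 1.25 (V_new/V_old).
Step 2:
                   J          L
  Initial      1.478 4.1535e-04
  Change           0          0
  Equil        1.478 4.1535e-04
  solve Keq expr → x = 0; check Q = 2.8110e-04

Direction: no net shift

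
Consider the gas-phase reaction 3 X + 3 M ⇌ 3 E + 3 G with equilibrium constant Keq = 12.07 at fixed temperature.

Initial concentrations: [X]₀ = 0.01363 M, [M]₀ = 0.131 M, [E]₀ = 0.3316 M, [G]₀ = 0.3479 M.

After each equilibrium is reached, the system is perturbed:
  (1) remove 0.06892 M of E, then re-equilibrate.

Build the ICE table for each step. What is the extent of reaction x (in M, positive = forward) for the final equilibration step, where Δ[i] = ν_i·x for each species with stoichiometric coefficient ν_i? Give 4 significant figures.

Q₀ = 2.6972e+05 vs Keq = 12.07 ⇒ Q>K, reverse
Step 1:
                  X         M         E         G
  I         0.01363     0.131    0.3316    0.3479
  C         0.09779   0.09779  -0.09779  -0.09779
  E          0.1114    0.2288    0.2338    0.2501
  solve Keq expr → x = -0.0326; check Q = 12.07
Then remove 0.06892 M of E.
Step 2:
                  X         M         E         G
  I          0.1114    0.2288    0.1649    0.2501
  C        -0.01465  -0.01465   0.01465   0.01465
  E         0.09677    0.2141    0.1795    0.2648
  solve Keq expr → x = 0.004884; check Q = 12.07

x = 0.004884 M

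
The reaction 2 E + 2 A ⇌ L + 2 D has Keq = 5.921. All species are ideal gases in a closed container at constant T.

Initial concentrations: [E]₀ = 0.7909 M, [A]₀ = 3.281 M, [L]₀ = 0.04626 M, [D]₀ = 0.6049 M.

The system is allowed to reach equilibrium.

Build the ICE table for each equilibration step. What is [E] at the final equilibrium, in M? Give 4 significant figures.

[E]_eq = 0.1234 M

Q₀ = 0.002514 vs Keq = 5.921 ⇒ Q<K, forward
Step 1:
                   E          A          L          D
  I           0.7909      3.281    0.04626     0.6049
  C          -0.6675    -0.6675     0.3338     0.6675
  E           0.1234      2.613       0.38      1.272
  solve Keq expr → x = 0.3338; check Q = 5.921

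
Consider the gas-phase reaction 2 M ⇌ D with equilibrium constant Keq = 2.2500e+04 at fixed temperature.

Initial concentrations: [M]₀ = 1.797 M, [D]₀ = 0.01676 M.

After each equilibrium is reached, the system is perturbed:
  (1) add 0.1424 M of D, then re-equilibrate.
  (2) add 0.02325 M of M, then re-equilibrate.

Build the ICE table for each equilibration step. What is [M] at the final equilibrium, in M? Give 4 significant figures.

[M]_eq = 0.006883 M

Q₀ = 0.00519 vs Keq = 2.2500e+04 ⇒ Q<K, forward
Step 1:
                    M           D
  init          1.797     0.01676
  Δ            -1.791      0.8953
  eq         0.006367      0.9121
  solve Keq expr → x = 0.8953; check Q = 2.2500e+04
Then add 0.1424 M of D.
Step 2:
                    M           D
  init       0.006367       1.054
  Δ        4.7822e-04 -2.3911e-04
  eq         0.006845       1.054
  solve Keq expr → x = -2.3911e-04; check Q = 2.2500e+04
Then add 0.02325 M of M.
Step 3:
                    M           D
  init         0.0301       1.054
  Δ          -0.02321     0.01161
  eq         0.006883       1.066
  solve Keq expr → x = 0.01161; check Q = 2.2500e+04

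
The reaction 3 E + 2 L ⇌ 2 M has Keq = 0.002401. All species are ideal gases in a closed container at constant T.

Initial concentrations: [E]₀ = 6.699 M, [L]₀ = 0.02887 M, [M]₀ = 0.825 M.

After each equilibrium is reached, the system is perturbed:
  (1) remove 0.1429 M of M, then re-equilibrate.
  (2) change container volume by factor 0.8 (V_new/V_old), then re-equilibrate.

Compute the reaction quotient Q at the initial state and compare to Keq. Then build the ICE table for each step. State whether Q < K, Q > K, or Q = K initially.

Q₀ = 2.716 vs Keq = 0.002401 ⇒ Q>K, reverse
Step 1:
                   E          L          M
  Initial      6.699    0.02887      0.825
  Change      0.6076     0.4051    -0.4051
  Equil        7.307     0.4339     0.4199
  solve Keq expr → x = -0.2025; check Q = 0.002401
Then remove 0.1429 M of M.
Step 2:
                   E          L          M
  Initial      7.307     0.4339      0.277
  Change     -0.1032   -0.06883    0.06883
  Equil        7.203     0.3651     0.3459
  solve Keq expr → x = 0.03441; check Q = 0.002401
Then change container volume by factor 0.8 (V_new/V_old).
Step 3:
                   E          L          M
  Initial      9.004     0.4564     0.4323
  Change     -0.1052   -0.07011    0.07011
  Equil        8.899     0.3863     0.5024
  solve Keq expr → x = 0.03506; check Q = 0.002401

Q₀ = 2.716; Q > K (proceeds reverse)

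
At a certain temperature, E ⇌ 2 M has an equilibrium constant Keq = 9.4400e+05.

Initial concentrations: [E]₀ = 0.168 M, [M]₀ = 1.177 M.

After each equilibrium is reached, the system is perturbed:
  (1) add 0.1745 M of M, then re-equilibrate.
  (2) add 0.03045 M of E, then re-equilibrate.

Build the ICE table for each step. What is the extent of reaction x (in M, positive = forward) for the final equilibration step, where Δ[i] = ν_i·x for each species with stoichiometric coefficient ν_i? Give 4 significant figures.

x = 0.03045 M

Q₀ = 8.246 vs Keq = 9.4400e+05 ⇒ Q<K, forward
Step 1:
                  E         M
  init        0.168     1.177
  Δ          -0.168     0.336
  eq      2.4250e-06     1.513
  solve Keq expr → x = 0.168; check Q = 9.4400e+05
Then add 0.1745 M of M.
Step 2:
                  E         M
  init    2.4250e-06     1.687
  Δ       5.9161e-07 -1.1832e-06
  eq      3.0166e-06     1.687
  solve Keq expr → x = -5.9161e-07; check Q = 9.4400e+05
Then add 0.03045 M of E.
Step 3:
                  E         M
  init      0.03045     1.687
  Δ        -0.03045    0.0609
  eq      3.2382e-06     1.748
  solve Keq expr → x = 0.03045; check Q = 9.4400e+05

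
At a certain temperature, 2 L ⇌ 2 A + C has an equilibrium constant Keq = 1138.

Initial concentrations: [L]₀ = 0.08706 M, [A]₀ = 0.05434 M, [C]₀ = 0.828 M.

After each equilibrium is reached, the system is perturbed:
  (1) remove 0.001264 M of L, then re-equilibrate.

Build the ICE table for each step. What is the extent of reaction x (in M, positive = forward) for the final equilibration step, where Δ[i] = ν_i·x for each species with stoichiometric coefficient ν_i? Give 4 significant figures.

Q₀ = 0.3226 vs Keq = 1138 ⇒ Q<K, forward
Step 1:
                    L           A           C
  Initial     0.08706     0.05434       0.828
  Change     -0.08326     0.08326     0.04163
  Equil      0.003804      0.1376      0.8696
  solve Keq expr → x = 0.04163; check Q = 1138
Then remove 0.001264 M of L.
Step 2:
                    L           A           C
  Initial     0.00254      0.1376      0.8696
  Change     0.001229   -0.001229 -6.1435e-04
  Equil      0.003768      0.1364       0.869
  solve Keq expr → x = -6.1435e-04; check Q = 1138

x = -6.1435e-04 M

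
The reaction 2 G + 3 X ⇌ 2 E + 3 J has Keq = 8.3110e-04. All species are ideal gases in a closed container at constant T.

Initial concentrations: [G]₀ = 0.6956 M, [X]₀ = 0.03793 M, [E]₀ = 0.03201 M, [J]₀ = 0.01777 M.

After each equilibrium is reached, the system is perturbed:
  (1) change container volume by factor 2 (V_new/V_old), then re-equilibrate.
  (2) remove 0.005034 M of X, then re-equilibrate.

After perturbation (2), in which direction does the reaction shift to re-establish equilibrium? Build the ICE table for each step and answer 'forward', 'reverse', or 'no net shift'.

Direction: reverse

Q₀ = 2.1775e-04 vs Keq = 8.3110e-04 ⇒ Q<K, forward
Step 1:
                  G         X         E         J
  init       0.6956   0.03793   0.03201   0.01777
  Δ       -0.003241 -0.004862  0.003241  0.004862
  eq         0.6924   0.03307   0.03525   0.02263
  solve Keq expr → x = 0.001621; check Q = 8.3110e-04
Then change container volume by factor 2 (V_new/V_old).
Step 2:
                  G         X         E         J
  init       0.3462   0.01653   0.01763   0.01132
  Δ               0         0         0         0
  eq         0.3462   0.01653   0.01763   0.01132
  solve Keq expr → x = 0; check Q = 8.3110e-04
Then remove 0.005034 M of X.
Step 3:
                  G         X         E         J
  init       0.3462    0.0115   0.01763   0.01132
  Δ        0.001184  0.001777 -0.001184 -0.001777
  eq         0.3474   0.01328   0.01644   0.00954
  solve Keq expr → x = -5.9217e-04; check Q = 8.3110e-04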